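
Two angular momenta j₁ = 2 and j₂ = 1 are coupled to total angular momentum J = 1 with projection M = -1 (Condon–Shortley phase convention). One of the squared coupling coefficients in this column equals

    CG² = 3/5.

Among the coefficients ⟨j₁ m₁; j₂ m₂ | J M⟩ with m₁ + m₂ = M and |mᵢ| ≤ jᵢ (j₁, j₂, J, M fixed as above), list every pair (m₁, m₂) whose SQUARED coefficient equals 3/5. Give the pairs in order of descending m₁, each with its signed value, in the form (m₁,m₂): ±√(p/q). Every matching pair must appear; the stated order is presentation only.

Admissible pairs with m₁+m₂ = M = -1: (-2,1), (-1,0), (0,-1)
  (m₁,m₂)=(0,-1): CG² = 1/10, CG = +√(1/10)
  (m₁,m₂)=(-1,0): CG² = 3/10, CG = −√(3/10)
  (m₁,m₂)=(-2,1): CG² = 3/5, CG = +√(3/5)   ← matches the target
Pairs with CG² = 3/5: (-2,1): +√(3/5)

(-2,1): +√(3/5)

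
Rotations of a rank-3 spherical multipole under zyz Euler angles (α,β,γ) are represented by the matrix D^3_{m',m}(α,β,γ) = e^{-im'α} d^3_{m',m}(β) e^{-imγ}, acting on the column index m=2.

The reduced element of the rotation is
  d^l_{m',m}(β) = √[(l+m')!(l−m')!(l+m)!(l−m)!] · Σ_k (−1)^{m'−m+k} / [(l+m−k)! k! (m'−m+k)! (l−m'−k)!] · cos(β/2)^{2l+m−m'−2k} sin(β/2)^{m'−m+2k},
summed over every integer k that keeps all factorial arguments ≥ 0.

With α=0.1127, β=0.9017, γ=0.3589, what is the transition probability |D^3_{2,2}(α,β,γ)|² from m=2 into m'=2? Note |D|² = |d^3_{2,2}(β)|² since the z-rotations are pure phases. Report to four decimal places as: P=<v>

P=0.0083

Split into d^3_{2,2}(β=0.9017) × two z-phases.
With c≡cos(β/2)=0.900077 and s≡sin(β/2)=0.435731, N=[120·1·120·1]^{1/2}=120.000000
k: max(0,(2)−(2))=0 … min(3+(2),3−(2))=1
  k=0: (−1)^0·120.0000/(120)·0.9001^6·0.4357^0 = +0.531714
  k=1: (−1)^1·120.0000/(24)·0.9001^4·0.4357^2 = -0.623053
d^3_{2,2}(0.9017) = +0.531714 -0.623053 = -0.091339
|D^3_{2,2}|² = |d^3_{2,2}(β)|² = (-0.091339)² = 0.008343 (the z-rotation phases have unit modulus)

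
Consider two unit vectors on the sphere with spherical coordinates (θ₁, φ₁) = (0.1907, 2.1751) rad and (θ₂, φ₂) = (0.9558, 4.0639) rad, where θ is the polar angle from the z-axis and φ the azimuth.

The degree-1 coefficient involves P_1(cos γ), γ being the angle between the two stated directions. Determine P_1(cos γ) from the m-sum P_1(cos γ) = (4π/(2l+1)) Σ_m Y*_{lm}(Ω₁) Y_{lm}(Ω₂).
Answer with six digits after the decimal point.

Term-by-term m-sum for l=1 (normalisation 4π/3 = 4.188790):
  [-1]  conj(Y_{1,-1})(Ω₁) = -0.03721 + 0.05389j ; Y_{1,-1}(Ω₂) = -0.17044 + 0.22491j ; Δ = -0.00578 - 0.01755j
  [+0]  conj(Y_{1,0})(Ω₁) = 0.47975 + 0.00000j ; Y_{1,0}(Ω₂) = 0.28190 + 0.00000j ; Δ = 0.13524 + 0.00000j
  [+1]  conj(Y_{1,1})(Ω₁) = 0.03721 + 0.05389j ; Y_{1,1}(Ω₂) = 0.17044 + 0.22491j ; Δ = -0.00578 + 0.01755j
Σ over m = 0.12368 + 0.00000j; ×(4π/3) → 0.51809 + 0.00000j. Real part: 0.518090

0.518090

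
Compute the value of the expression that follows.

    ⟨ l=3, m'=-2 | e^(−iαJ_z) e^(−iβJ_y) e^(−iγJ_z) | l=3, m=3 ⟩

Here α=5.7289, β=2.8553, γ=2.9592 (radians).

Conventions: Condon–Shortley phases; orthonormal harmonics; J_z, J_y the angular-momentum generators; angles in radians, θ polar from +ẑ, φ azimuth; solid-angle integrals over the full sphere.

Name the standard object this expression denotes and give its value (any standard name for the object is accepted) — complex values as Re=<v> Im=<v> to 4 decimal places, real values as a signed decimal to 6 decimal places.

Wigner D-matrix element, Re=-0.2810 Im=0.1767

This is a Wigner D-matrix element — the rotation-matrix element ⟨l m'| R(α,β,γ) |l m⟩ in the angular-momentum basis.
First d^3_{-2,3}(β=2.8553), then the phase factors e^{-i(-2)α} and e^{-i(3)γ}:
Half-angle: c=0.142658, s=0.989772. N=√(1·120·720·1)=293.938769
k∈{5} keeps every argument non-negative
  k=5: (−1)^0·293.9388/(120)·0.1427^1·0.9898^5 = +0.331931
d^3_{-2,3}(2.8553) = +0.331931
Attach z-rotation phases: D = e^{-i(-2)(5.7289)}·(+0.331931)·e^{-i(3)(2.9592)} = -0.280984+0.176709i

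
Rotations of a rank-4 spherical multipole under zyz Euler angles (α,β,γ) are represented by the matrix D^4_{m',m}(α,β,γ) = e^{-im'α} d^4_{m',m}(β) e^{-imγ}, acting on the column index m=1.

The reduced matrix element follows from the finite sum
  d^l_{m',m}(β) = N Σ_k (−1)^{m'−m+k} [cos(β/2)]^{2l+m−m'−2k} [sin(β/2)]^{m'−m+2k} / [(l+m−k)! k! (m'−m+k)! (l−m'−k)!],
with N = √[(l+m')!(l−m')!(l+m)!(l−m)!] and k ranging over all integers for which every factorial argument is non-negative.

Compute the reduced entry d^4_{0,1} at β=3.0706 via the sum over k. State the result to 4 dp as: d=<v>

d^4_{0,1}(β=3.0706) via the finite sum:
c=cos(3.070600/2)=0.035489, s=sin(3.070600/2)=0.999370; N=√[24·24·120·6]=643.987578
k∈{1,2,3,4} keeps every argument non-negative
  k=1: (−1)^0·643.9876/(144)·0.0355^7·0.9994^1 = +0.000000
  k=2: (−1)^1·643.9876/(24)·0.0355^5·0.9994^3 = -0.000002
  k=3: (−1)^2·643.9876/(24)·0.0355^3·0.9994^5 = +0.001196
  k=4: (−1)^3·643.9876/(144)·0.0355^1·0.9994^7 = -0.158013
d^4_{0,1}(3.0706) = +0.000000 -0.000002 +0.001196 -0.158013 = -0.156818

d=-0.1568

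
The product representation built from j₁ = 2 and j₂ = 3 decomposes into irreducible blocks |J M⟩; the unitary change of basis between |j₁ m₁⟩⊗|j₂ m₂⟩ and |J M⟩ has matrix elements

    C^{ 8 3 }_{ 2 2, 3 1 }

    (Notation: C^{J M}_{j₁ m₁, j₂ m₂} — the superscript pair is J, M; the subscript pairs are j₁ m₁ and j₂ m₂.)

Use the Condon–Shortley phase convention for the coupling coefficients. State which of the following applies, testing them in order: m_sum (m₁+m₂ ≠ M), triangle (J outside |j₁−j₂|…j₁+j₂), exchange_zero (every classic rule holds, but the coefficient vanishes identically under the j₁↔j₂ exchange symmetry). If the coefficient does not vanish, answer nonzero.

triangle

m-sum: m₁+m₂ = 2+1 = 3, M = 3  ✓
triangle: need |j₁−j₂| ≤ J ≤ j₁+j₂, i.e. J ∈ [1, 5]; J = 8 is outside ✗ ⇒ coefficient is 0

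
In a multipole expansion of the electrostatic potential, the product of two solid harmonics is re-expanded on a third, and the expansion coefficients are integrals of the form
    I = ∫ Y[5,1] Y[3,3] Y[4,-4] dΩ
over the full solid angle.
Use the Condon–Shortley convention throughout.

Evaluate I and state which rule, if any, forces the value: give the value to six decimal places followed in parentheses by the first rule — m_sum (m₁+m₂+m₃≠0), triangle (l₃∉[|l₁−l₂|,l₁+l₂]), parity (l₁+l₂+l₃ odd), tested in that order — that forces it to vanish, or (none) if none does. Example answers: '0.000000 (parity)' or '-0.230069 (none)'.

m-sum 0 ✓  L=12 even ✓  2≤4≤8 ✓
Π(2lᵢ+1) = 11×7×9 = 693
triangle coeff Δ(5,3,4) = 1/180180
Σ_t [1,3]: t=1:−1/576 t=2:+1/144 t=3:−1/576 = 1/288
(3j)²=20/1001 [(5 3 4; 0 0 0)], sign=+1
Σ_t [4,4]: t=4:+1/34560 = 1/34560
(3j)²=1/429 [(5 3 4; 1 3 -4)], sign=+1
⇒ 4πI² = 60/1859
I = (+1)√(60/1859/(4π)) = 0.05067935
No selection rule forces the value: the integral is nonzero (none).

0.050679 (none)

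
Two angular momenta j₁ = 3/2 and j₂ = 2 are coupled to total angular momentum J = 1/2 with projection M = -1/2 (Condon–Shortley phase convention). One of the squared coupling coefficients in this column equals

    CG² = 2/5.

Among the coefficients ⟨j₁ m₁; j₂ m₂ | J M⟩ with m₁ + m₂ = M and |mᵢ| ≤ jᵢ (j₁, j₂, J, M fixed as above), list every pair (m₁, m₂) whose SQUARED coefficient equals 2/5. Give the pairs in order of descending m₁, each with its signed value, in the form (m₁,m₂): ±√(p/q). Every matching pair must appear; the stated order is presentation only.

Admissible pairs with m₁+m₂ = M = -1/2: (-3/2,1), (-1/2,0), (1/2,-1), (3/2,-2)
  (m₁,m₂)=(3/2,-2): CG² = 2/5, CG = +√(2/5)   ← matches the target
  (m₁,m₂)=(1/2,-1): CG² = 3/10, CG = −√(3/10)
  (m₁,m₂)=(-1/2,0): CG² = 1/5, CG = +√(1/5)
  (m₁,m₂)=(-3/2,1): CG² = 1/10, CG = −√(1/10)
Pairs with CG² = 2/5: (3/2,-2): +√(2/5)

(3/2,-2): +√(2/5)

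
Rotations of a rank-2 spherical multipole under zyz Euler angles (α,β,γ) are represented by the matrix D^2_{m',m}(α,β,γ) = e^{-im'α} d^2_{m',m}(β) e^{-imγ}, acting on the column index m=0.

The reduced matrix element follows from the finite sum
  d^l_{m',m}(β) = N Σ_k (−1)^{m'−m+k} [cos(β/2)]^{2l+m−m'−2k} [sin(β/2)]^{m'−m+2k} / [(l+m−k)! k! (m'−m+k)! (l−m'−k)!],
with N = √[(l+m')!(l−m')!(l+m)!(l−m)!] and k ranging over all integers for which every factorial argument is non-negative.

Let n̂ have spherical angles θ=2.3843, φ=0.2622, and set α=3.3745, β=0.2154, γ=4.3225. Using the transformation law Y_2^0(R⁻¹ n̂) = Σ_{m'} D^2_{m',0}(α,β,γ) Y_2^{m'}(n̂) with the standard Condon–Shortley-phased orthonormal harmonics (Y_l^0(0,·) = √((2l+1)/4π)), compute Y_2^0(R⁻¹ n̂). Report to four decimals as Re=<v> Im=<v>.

Need the full column D^2_{m',0} for m'=−2..2 at α=3.3745, β=0.2154, γ=4.3225.
cos(β/2)=0.994206, sin(β/2)=0.107492
d^2_{-2,0}: single k=2 term ⇒ +0.027976;  D = +0.024995+0.012565i
d^2_{-1,0}: k∈[1..2] ⇒ +0.258750 -0.003025 = +0.255725;  D = -0.248821-0.059023i
d^2_{0,0}: k∈[0..2] ⇒ +0.977024 -0.045684 +0.000134 = +0.931474;  D = +0.931474+0.000000i
d^2_{1,0}: k∈[0..1] ⇒ -0.258750 +0.003025 = -0.255725;  D = +0.248821-0.059023i
d^2_{2,0}: single k=0 term ⇒ +0.027976;  D = +0.024995-0.012565i
Y_2^{m'}(θ=2.3843,φ=0.2622) and Σ D·Y over m':
  (+0.0250+0.0126i)·(+0.1578-0.0913i)  (-0.2488-0.0590i)·(-0.3725+0.1000i)  (+0.9315+0.0000i)·(+0.1843+0.0000i)  (+0.2488-0.0590i)·(+0.3725+0.1000i)  (+0.0250-0.0126i)·(+0.1578+0.0913i)
Y_2^0(R⁻¹ n̂) = +0.378992+0.000000i

Re=0.3790 Im=0.0000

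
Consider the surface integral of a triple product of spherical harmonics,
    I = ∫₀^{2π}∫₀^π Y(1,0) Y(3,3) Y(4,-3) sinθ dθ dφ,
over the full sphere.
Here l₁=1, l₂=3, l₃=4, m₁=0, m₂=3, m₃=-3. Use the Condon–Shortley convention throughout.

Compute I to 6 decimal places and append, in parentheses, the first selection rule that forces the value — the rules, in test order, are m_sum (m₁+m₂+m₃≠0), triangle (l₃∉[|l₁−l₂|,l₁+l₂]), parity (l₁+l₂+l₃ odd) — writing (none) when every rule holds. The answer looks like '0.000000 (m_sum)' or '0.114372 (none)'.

Rules hold: Σm=0, L=8 even, 2≤4≤4.
N = 3·7·9 = 189
Δ = 0!·2!·6!/9! = 1/252
Racah Σ t=0..0: t=0:+1/36 = 1/36
⇒ 3j(1 3 4; 0 0 0)² = 4/63, sgn +1
Racah Σ t=0..0: t=0:+1/720 = 1/720
⇒ 3j(1 3 4; 0 3 -3)² = 1/36, sgn -1
4πI² = N·(3j₀)²·(3jₘ)² = 1/3
I = -1·√(0.333333/4π) = -0.16286750
No selection rule forces the value: the integral is nonzero (none).

-0.162868 (none)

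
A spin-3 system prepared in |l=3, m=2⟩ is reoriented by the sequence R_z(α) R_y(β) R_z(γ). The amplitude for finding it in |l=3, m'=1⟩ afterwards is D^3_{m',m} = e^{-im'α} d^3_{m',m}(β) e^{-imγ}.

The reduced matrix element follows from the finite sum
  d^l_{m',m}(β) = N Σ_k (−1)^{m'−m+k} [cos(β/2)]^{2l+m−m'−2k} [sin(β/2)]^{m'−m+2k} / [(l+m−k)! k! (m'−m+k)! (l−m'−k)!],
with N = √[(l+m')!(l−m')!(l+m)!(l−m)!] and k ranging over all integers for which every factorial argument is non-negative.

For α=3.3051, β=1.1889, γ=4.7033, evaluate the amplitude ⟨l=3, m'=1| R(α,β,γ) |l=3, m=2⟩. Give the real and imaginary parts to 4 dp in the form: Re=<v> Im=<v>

Re=0.0588 Im=-0.0086

First d^3_{1,2}(β=1.1889), then the phase factors e^{-i(1)α} and e^{-i(2)γ}:
Half-angle: c=0.828457, s=0.560053. N=√(24·2·120·1)=75.894664
Admissible k: 1..2 (factorial args all ≥0)
  k=1: (−1)^0·75.8947/(24)·0.8285^5·0.5601^1 = +0.691159
  k=2: (−1)^1·75.8947/(12)·0.8285^3·0.5601^3 = -0.631724
d^3_{1,2}(1.1889) = +0.691159 -0.631724 = +0.059436
Attach z-rotation phases: D = e^{-i(1)(3.3051)}·(+0.059436)·e^{-i(2)(4.7033)} = +0.058809-0.008607i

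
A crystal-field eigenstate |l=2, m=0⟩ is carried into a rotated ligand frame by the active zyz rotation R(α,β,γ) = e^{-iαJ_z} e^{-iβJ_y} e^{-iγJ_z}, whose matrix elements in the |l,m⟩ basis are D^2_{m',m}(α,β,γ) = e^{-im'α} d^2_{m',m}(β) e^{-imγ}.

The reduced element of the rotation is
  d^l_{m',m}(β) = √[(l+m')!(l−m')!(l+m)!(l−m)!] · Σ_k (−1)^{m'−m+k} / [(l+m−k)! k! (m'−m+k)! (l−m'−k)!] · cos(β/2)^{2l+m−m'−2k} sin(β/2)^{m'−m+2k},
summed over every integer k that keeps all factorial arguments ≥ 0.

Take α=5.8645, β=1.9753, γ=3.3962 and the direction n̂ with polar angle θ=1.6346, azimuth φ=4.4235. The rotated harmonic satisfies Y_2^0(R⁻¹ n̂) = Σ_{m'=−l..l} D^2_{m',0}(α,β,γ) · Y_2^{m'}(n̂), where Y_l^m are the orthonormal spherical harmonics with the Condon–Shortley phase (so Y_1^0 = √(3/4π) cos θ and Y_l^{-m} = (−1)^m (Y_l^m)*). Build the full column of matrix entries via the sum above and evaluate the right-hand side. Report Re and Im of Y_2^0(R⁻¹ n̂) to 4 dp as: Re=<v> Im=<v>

Re=-0.2958 Im=0.0000

Need the full column D^2_{m',0} for m'=−2..2 at α=5.8645, β=1.9753, γ=3.3962.
cos(β/2)=0.550653, sin(β/2)=0.834734
d^2_{-2,0}: single k=2 term ⇒ +0.517521;  D = +0.346438-0.384459i
d^2_{-1,0}: k∈[1..2] ⇒ +0.341396 -0.784510 = -0.443114;  D = -0.404840+0.180152i
d^2_{0,0}: k∈[0..2] ⇒ +0.091942 -0.845109 +0.485504 = -0.267663;  D = -0.267663+0.000000i
d^2_{1,0}: k∈[0..1] ⇒ -0.341396 +0.784510 = +0.443114;  D = +0.404840+0.180152i
d^2_{2,0}: single k=0 term ⇒ +0.517521;  D = +0.346438+0.384459i
Y_2^{m'}(θ=1.6346,φ=4.4235) and Σ D·Y over m':
  (+0.3464-0.3845i)·(-0.3223-0.2101i)  (-0.4048+0.1802i)·(+0.0140-0.0471i)  (-0.2677+0.0000i)·(-0.3115+0.0000i)  (+0.4048+0.1802i)·(-0.0140-0.0471i)  (+0.3464+0.3845i)·(-0.3223+0.2101i)
Y_2^0(R⁻¹ n̂) = -0.295816+0.000000i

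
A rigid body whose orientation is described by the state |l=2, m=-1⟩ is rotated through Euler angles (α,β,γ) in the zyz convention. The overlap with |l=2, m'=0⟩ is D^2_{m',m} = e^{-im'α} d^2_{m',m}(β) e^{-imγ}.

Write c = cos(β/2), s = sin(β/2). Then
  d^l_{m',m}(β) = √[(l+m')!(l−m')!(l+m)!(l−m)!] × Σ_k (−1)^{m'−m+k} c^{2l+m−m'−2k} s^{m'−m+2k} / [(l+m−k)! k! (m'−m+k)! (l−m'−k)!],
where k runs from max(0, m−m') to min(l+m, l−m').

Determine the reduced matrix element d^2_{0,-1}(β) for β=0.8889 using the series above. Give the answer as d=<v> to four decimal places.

d^2_{0,-1}(β=0.8889) via the finite sum:
c=cos(0.888900/2)=0.902847, s=sin(0.888900/2)=0.429961; N=√[2·2·1·6]=4.898979
The bounds max(0,m−m')=0 and min(l+m,l−m')=1 give 2 terms
  k=0: (−1)^1·4.8990/(2)·0.9028^3·0.4300^1 = -0.775083
  k=1: (−1)^2·4.8990/(2)·0.9028^1·0.4300^3 = +0.175784
d^2_{0,-1}(0.8889) = -0.775083 +0.175784 = -0.599299

d=-0.5993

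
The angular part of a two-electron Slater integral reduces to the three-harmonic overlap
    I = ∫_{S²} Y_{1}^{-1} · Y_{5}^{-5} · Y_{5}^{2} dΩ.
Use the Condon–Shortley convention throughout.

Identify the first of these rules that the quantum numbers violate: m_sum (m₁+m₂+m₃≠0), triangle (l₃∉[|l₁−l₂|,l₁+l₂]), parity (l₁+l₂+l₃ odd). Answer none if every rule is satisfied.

azimuthal sum: -1 − 5 + 2 = -4  ✗
4 ≤ 5 ≤ 6 (triangle on l)
L = 1 + 5 + 5 = 11 (odd)

m_sum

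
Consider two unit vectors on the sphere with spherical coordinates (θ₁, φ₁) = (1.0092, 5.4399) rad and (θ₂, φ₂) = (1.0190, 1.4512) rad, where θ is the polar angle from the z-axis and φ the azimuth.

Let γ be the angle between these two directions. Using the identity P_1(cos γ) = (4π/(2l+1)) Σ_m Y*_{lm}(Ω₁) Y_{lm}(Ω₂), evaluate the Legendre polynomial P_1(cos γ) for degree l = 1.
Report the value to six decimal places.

Summing Y*_{l m}(θ₁,φ₁)·Y_{l m}(θ₂,φ₂) over m ∈ [−1, 1]; prefactor 4π/(2·1+1) = 4.188790:
  term(m=-1) = -0.056970-0.064474i   from Y*(Ω₁)=+0.194469-0.218395i, Y(Ω₂)=+0.035103-0.292116i
  term(m=+0) = +0.066646+0.000000i   from Y*(Ω₁)=+0.260199-0.000000i, Y(Ω₂)=+0.256134+0.000000i
  term(m=+1) = -0.056970+0.064474i   from Y*(Ω₁)=-0.194469-0.218395i, Y(Ω₂)=-0.035103-0.292116i
Total Σ_m = -0.047294+0.000000i. Multiply by 4.188790: -0.198105+0.000000i. P_1(cos γ) = -0.198105

-0.198105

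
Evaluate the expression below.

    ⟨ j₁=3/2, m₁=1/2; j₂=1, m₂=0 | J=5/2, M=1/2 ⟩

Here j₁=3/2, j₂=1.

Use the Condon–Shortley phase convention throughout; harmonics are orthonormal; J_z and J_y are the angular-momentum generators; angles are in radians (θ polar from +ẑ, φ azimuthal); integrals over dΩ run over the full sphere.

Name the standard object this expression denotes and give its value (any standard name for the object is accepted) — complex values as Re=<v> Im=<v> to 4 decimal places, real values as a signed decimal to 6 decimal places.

Clebsch–Gordan coefficient, +√(3/5) ≈ +0.774597

This is a Clebsch–Gordan (vector-coupling) coefficient.
√[6·0!3!2!/6! · 2!1!1!1!3!2!] = √(12/5)
  +(−1)^0/∏(0,0,1,1,2,1)! = 1/2  (running 1/2)
⟨..|..⟩ = √(12/5)·(1/2) = +0.774597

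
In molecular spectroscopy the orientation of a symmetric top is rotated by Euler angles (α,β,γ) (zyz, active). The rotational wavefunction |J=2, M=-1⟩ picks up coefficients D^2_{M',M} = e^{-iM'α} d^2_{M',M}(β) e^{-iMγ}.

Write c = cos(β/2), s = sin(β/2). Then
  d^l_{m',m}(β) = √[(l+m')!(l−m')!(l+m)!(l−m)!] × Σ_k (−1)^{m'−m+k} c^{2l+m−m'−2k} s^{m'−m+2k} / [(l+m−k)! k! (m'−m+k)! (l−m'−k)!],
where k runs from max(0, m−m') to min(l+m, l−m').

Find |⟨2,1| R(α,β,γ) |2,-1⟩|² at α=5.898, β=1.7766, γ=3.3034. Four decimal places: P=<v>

P=0.1268

D^2_{1,-1}(5.8980,1.7766,3.3034) = e^{-i·1·5.8980}·d^2_{1,-1}(1.7766)·e^{-i·-1·3.3034}. Compute d first:
c=cos(1.776600/2)=0.630732, s=sin(1.776600/2)=0.776001; N=√[6·1·1·6]=6.000000
k: max(0,(-1)−(1))=0 … min(2+(-1),2−(1))=1
  k=0: (−1)^2·6.0000/(2)·0.6307^2·0.7760^2 = +0.718680
  k=1: (−1)^3·6.0000/(6)·0.6307^0·0.7760^4 = -0.362617
d^2_{1,-1}(1.7766) = +0.718680 -0.362617 = +0.356062
|D^2_{1,-1}|² = |d^2_{1,-1}(β)|² = (+0.356062)² = 0.126781 (the z-rotation phases have unit modulus)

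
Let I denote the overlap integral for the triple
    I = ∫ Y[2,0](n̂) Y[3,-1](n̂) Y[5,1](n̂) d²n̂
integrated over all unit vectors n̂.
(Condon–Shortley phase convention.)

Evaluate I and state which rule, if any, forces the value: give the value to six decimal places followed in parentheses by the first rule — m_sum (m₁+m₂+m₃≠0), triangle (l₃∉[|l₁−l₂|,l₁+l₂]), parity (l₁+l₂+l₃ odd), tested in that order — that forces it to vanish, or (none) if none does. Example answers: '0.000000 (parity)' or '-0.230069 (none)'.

-0.227318 (none)

Checks pass: Σm=0; 10 even; l₃=5∈[1,5].
(2·2+1)(2·3+1)(2·5+1) = 385
Δ: 0! 4! 6! / 11! → 1/2310
sum: t=0:+1/144 = 1/144
3j²(2 3 5; 0 0 0) = Δ·Π!·Σ² = 10/231  (sign -1)
sum: t=0:+1/192 = 1/192
3j²(2 3 5; 0 -1 1) = Δ·Π!·Σ² = 3/77  (sign +1)
combine: 4πI² = 385·10/231·3/77 = 50/77
take √, sign -1: I = -0.22731846
No selection rule forces the value: the integral is nonzero (none).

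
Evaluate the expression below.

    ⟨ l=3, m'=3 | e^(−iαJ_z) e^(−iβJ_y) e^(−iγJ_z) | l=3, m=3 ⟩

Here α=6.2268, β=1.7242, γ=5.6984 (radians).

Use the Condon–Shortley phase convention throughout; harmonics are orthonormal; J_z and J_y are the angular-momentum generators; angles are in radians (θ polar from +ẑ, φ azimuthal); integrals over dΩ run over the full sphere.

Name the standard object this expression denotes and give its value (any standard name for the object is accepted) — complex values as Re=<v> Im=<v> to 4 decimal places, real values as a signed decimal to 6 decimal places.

This is a Wigner D-matrix element — the rotation-matrix element ⟨l m'| R(α,β,γ) |l m⟩ in the angular-momentum basis.
D^3_{3,3}(6.2268,1.7242,5.6984) = e^{-i·3·6.2268}·d^3_{3,3}(1.7242)·e^{-i·3·5.6984}. Compute d first:
c=cos(1.724200/2)=0.650845, s=sin(1.724200/2)=0.759211; N=√[720·1·720·1]=720.000000
k∈{0} keeps every argument non-negative
  k=0: (−1)^0·720.0000/(720)·0.6508^6·0.7592^0 = +0.076009
d^3_{3,3}(1.7242) = +0.076009
Phases: e^{-i·(3)·6.2268}=+0.985727+0.168350i, e^{-i·(3)·5.6984}=-0.182531+0.983200i ⇒ D=-0.026257+0.071330i

Wigner D-matrix element, Re=-0.0263 Im=0.0713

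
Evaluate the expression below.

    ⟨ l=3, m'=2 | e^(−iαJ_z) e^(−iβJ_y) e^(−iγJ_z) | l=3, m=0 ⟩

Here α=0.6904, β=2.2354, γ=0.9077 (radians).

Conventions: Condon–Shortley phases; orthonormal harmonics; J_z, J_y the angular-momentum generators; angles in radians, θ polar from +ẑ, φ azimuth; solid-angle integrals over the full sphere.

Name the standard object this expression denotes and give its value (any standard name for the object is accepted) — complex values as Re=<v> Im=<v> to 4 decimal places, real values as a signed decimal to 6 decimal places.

Wigner D-matrix element, Re=-0.0988 Im=0.5139

This is a Wigner D-matrix element — the rotation-matrix element ⟨l m'| R(α,β,γ) |l m⟩ in the angular-momentum basis.
D^3_{2,0}(0.6904,2.2354,0.9077) = e^{-i·2·0.6904}·d^3_{2,0}(2.2354)·e^{-i·0·0.9077}. Compute d first:
c=cos(2.235400/2)=0.437752, s=sin(2.235400/2)=0.899096; N=√[120·1·6·6]=65.726707
Admissible k: 0..1 (factorial args all ≥0)
  k=0: (−1)^2·65.7267/(12)·0.4378^4·0.8991^2 = +0.162586
  k=1: (−1)^3·65.7267/(12)·0.4378^2·0.8991^4 = -0.685867
d^3_{2,0}(2.2354) = +0.162586 -0.685867 = -0.523281
Attach z-rotation phases: D = e^{-i(2)(0.6904)}·(-0.523281)·e^{-i(0)(0.9077)} = -0.098824+0.513865i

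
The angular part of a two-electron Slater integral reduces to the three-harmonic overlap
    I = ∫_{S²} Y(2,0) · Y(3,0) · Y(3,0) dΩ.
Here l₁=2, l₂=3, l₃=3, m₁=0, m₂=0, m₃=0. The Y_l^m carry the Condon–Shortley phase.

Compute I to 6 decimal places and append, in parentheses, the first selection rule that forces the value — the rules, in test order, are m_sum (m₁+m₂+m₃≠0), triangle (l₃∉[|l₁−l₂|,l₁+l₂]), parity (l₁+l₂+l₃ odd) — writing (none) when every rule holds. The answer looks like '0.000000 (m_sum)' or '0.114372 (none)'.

0.168209 (none)

m-sum 0 ✓  L=8 even ✓  1≤3≤5 ✓
Π(2lᵢ+1) = 5×7×7 = 245
triangle coeff Δ(2,3,3) = 1/3780
Σ_t [0,2]: t=0:+1/24 t=1:−1/4 t=2:+1/24 = -1/6
(3j)²=4/105 [(2 3 3; 0 0 0)], sign=+1
(m-triple is (0,0,0) — same symbol as above.)
⇒ 4πI² = 16/45
I = (+1)√(16/45/(4π)) = 0.16820883
No selection rule forces the value: the integral is nonzero (none).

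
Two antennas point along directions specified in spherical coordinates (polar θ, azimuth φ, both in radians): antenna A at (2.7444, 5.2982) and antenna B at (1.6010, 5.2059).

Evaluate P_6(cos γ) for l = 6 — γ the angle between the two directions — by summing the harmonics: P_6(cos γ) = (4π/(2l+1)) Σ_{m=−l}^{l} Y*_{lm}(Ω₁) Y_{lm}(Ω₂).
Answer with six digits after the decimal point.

Addition theorem: P_6(cos γ) = (4π/13) Σ_m Y*_{lm}(Ω₁) Y_{lm}(Ω₂), m = −6…6:
  [-6]  conj(Y_{6,-6})(Ω₁) = +0.001507+0.000590i ; Y_{6,-6}(Ω₂) = +0.473935+0.086499i ; Δ = +0.000663+0.000410i
  [-5]  conj(Y_{6,-5})(Ω₁) = -0.002820-0.013066i ; Y_{6,-5}(Ω₂) = -0.031470+0.039395i ; Δ = +0.000603+0.000300i
  [-4]  conj(Y_{6,-4})(Ω₁) = -0.046577+0.047799i ; Y_{6,-4}(Ω₂) = +0.138347+0.324280i ; Δ = -0.021944-0.008491i
  [-3]  conj(Y_{6,-3})(Ω₁) = +0.217092+0.040995i ; Y_{6,-3}(Ω₂) = -0.058497-0.005295i ; Δ = -0.012482-0.003547i
  [-2]  conj(Y_{6,-2})(Ω₁) = -0.181013-0.429124i ; Y_{6,-2}(Ω₂) = -0.176413+0.267059i ; Δ = +0.146535+0.027362i
  [-1]  conj(Y_{6,-1})(Ω₁) = -0.272345+0.410463i ; Y_{6,-1}(Ω₂) = -0.029294-0.054459i ; Δ = +0.030332+0.002808i
  [+0]  conj(Y_{6,0})(Ω₁) = -0.092124-0.000000i ; Y_{6,0}(Ω₂) = -0.311775+0.000000i ; Δ = +0.028722+0.000000i
  [+1]  conj(Y_{6,1})(Ω₁) = +0.272345+0.410463i ; Y_{6,1}(Ω₂) = +0.029294-0.054459i ; Δ = +0.030332-0.002808i
  [+2]  conj(Y_{6,2})(Ω₁) = -0.181013+0.429124i ; Y_{6,2}(Ω₂) = -0.176413-0.267059i ; Δ = +0.146535-0.027362i
  [+3]  conj(Y_{6,3})(Ω₁) = -0.217092+0.040995i ; Y_{6,3}(Ω₂) = +0.058497-0.005295i ; Δ = -0.012482+0.003547i
  [+4]  conj(Y_{6,4})(Ω₁) = -0.046577-0.047799i ; Y_{6,4}(Ω₂) = +0.138347-0.324280i ; Δ = -0.021944+0.008491i
  [+5]  conj(Y_{6,5})(Ω₁) = +0.002820-0.013066i ; Y_{6,5}(Ω₂) = +0.031470+0.039395i ; Δ = +0.000603-0.000300i
  [+6]  conj(Y_{6,6})(Ω₁) = +0.001507-0.000590i ; Y_{6,6}(Ω₂) = +0.473935-0.086499i ; Δ = +0.000663-0.000410i
Total Σ_m = +0.316135-0.000000i. Multiply by 0.966644: +0.305590-0.000000i. P_6(cos γ) = 0.305590

0.305590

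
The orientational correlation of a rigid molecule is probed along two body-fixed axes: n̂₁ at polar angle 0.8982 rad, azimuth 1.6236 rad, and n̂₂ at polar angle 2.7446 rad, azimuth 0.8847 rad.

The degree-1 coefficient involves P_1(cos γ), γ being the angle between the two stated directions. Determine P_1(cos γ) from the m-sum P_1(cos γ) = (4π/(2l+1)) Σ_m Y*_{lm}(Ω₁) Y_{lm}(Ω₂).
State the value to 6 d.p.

Summing Y*_{l m}(θ₁,φ₁)·Y_{l m}(θ₂,φ₂) over m ∈ [−1, 1]; prefactor 4π/(2·1+1) = 4.188790:
  m=-1: (-0.01426 + 0.26987j) × (0.08463 - 0.10336j) = 0.02669 + 0.02431j  (running Σ = 0.02669 + 0.02431j)
  m=0: (0.30441 + 0.00000j) × (-0.45060 + 0.00000j) = -0.13717 + 0.00000j  (running Σ = -0.11048 + 0.02431j)
  m=1: (0.01426 + 0.26987j) × (-0.08463 - 0.10336j) = 0.02669 - 0.02431j  (running Σ = -0.08380 + 0.00000j)
Σ over m = -0.08380 + 0.00000j; ×(4π/3) → -0.35100 + 0.00000j. Real part: -0.351001

-0.351001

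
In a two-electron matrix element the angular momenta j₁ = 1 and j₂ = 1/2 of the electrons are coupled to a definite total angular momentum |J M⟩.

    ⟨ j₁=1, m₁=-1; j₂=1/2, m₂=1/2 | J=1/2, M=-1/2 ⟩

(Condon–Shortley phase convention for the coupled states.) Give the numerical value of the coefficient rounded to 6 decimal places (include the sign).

√[2·1!1!0!/3! · 0!2!1!0!0!1!] = √(2/3)
  +(−1)^1/∏(1,0,1,0,0,0)! = -1  (running -1)
⟨..|..⟩ = √(2/3)·(-1) = -0.816497

-0.816497  (= −√(2/3))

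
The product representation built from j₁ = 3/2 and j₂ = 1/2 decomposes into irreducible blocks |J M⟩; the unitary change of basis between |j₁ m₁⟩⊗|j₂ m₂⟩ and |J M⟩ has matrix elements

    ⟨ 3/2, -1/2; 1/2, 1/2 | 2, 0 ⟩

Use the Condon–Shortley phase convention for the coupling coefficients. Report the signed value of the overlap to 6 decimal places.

j₁+j₂−J=0  J+j₁−j₂=3  J−j₁+j₂=1  j₁+j₂+J+1=5
(j₁±m₁, j₂±m₂, J±M) = (1,2,1,0,2,2)
P² = 2
sum k=0..0:
  [0] +1/2 = 1/2
S = 1/2
C² = P²·S² = 1/2 ; C = +0.707107

+0.707107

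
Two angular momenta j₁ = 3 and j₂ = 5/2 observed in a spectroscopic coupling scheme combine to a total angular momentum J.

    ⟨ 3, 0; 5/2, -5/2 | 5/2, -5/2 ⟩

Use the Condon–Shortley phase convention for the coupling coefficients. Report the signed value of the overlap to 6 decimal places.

j₁+j₂−J=3  J+j₁−j₂=3  J−j₁+j₂=2  j₁+j₂+J+1=9
(j₁±m₁, j₂±m₂, J±M) = (3,3,0,5,0,5)
P² = 4320/7
sum k=0..0:
  [0] +1/72 = 1/72
S = 1/72
C² = P²·S² = 5/42 ; C = +0.345033

+0.345033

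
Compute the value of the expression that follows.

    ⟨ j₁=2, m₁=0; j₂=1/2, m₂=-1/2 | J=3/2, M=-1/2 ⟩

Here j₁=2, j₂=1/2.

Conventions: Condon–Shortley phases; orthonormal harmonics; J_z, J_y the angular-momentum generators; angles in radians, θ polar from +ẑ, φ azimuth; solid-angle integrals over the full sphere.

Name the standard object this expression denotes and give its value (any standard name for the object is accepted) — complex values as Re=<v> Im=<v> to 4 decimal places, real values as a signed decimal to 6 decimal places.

Clebsch–Gordan coefficient, +√(2/5) ≈ +0.632456

This is a Clebsch–Gordan (vector-coupling) coefficient.
j₁+j₂−J=1  J+j₁−j₂=3  J−j₁+j₂=0  j₁+j₂+J+1=5
(j₁±m₁, j₂±m₂, J±M) = (2,2,0,1,1,2)
P² = 8/5
sum k=0..0:
  [0] +1/2 = 1/2
S = 1/2
C² = P²·S² = 2/5 ; C = +0.632456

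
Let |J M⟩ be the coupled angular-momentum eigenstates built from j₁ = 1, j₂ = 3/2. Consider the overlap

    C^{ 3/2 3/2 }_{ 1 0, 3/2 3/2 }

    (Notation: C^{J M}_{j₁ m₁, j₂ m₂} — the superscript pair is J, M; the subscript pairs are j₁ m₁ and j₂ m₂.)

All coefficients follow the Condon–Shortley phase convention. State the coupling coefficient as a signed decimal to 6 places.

−√(3/5) ≈ -0.774597

j₁+j₂−J=1  J+j₁−j₂=1  J−j₁+j₂=2  j₁+j₂+J+1=5
(j₁±m₁, j₂±m₂, J±M) = (1,1,3,0,3,0)
P² = 12/5
sum k=1..1:
  [1] −1/2 = -1/2
S = -1/2
C² = P²·S² = 3/5 ; C = -0.774597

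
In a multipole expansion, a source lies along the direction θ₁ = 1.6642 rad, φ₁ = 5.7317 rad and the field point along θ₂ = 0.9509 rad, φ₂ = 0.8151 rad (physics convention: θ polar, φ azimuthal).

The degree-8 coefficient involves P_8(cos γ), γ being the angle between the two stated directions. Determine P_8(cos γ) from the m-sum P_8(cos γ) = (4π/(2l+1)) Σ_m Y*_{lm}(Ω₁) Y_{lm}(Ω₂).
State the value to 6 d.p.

0.161790

Term-by-term m-sum for l=8 (normalisation 4π/17 = 0.739198):
  m=-8: Y*=-0.14733 + 0.47542j  Y=0.09650 - 0.02337j  product -0.00311 + 0.04932j
  m=-7: Y*=0.14036 - 0.12281j  Y=0.23750 + 0.15475j  product 0.05234 - 0.00745j
  m=-6: Y*=0.31438 - 0.05310j  Y=0.07882 + 0.43761j  product 0.04802 + 0.13339j
  m=-5: Y*=-0.19741 - 0.07980j  Y=-0.20700 + 0.27984j  product 0.06319 - 0.03872j
  m=-4: Y*=-0.15359 - 0.20839j  Y=0.05470 - 0.00653j  product -0.00976 - 0.01040j
  m=-3: Y*=0.01866 + 0.22249j  Y=0.27977 + 0.23388j  product -0.04682 + 0.06661j
  m=-2: Y*=-0.10434 + 0.20652j  Y=0.00829 + 0.13945j  product -0.02967 - 0.01284j
  m=-1: Y*=0.19348 - 0.11902j  Y=0.21013 - 0.22300j  product 0.01412 - 0.06816j
  m=+0: Y*=0.22313 + 0.00000j  Y=0.18929 + 0.00000j  product 0.04224 + 0.00000j
  m=+1: Y*=-0.19348 - 0.11902j  Y=-0.21013 - 0.22300j  product 0.01412 + 0.06816j
  m=+2: Y*=-0.10434 - 0.20652j  Y=0.00829 - 0.13945j  product -0.02967 + 0.01284j
  m=+3: Y*=-0.01866 + 0.22249j  Y=-0.27977 + 0.23388j  product -0.04682 - 0.06661j
  m=+4: Y*=-0.15359 + 0.20839j  Y=0.05470 + 0.00653j  product -0.00976 + 0.01040j
  m=+5: Y*=0.19741 - 0.07980j  Y=0.20700 + 0.27984j  product 0.06319 + 0.03872j
  m=+6: Y*=0.31438 + 0.05310j  Y=0.07882 - 0.43761j  product 0.04802 - 0.13339j
  m=+7: Y*=-0.14036 - 0.12281j  Y=-0.23750 + 0.15475j  product 0.05234 + 0.00745j
  m=+8: Y*=-0.14733 - 0.47542j  Y=0.09650 + 0.02337j  product -0.00311 - 0.04932j
Total Σ_m = 0.21887 - 0.00000j. Multiply by 0.739198: 0.16179 - 0.00000j. P_8(cos γ) = 0.161790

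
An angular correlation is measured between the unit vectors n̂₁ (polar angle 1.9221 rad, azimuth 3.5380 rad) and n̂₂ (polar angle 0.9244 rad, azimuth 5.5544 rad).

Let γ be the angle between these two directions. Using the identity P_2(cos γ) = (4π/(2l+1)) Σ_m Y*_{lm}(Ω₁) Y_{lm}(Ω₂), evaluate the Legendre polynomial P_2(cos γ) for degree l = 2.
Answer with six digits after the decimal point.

-0.078159

Expand P_2 via completeness: Σ_{m} conj(Y_{2,m}) at Ω₁ times Y_{2,m} at Ω₂ —
  m=-2: Y*=+0.239000+0.242571i  Y=+0.027810+0.244565i  product -0.052678+0.065197i
  m=-1: Y*=+0.230258+0.096378i  Y=+0.277091+0.247368i  product +0.039961+0.083664i
  m=+0: Y*=-0.203346-0.000000i  Y=+0.027863+0.000000i  product -0.005666-0.000000i
  m=+1: Y*=-0.230258+0.096378i  Y=-0.277091+0.247368i  product +0.039961-0.083664i
  m=+2: Y*=+0.239000-0.242571i  Y=+0.027810-0.244565i  product -0.052678-0.065197i
Σ over m = -0.031099-0.000000i; ×(4π/5) → -0.078159-0.000000i. Real part: -0.078159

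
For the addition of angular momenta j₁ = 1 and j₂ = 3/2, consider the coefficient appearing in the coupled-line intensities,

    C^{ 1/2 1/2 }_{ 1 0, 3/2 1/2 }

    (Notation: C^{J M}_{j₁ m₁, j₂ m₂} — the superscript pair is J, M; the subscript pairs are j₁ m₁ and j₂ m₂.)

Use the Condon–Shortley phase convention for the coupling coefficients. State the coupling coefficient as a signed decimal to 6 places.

√[2·2!0!1!/4! · 1!1!2!1!1!0!] = √(1/3)
  +(−1)^1/∏(1,1,0,1,0,0)! = -1  (running -1)
⟨..|..⟩ = √(1/3)·(-1) = -0.577350

−√(1/3) ≈ -0.577350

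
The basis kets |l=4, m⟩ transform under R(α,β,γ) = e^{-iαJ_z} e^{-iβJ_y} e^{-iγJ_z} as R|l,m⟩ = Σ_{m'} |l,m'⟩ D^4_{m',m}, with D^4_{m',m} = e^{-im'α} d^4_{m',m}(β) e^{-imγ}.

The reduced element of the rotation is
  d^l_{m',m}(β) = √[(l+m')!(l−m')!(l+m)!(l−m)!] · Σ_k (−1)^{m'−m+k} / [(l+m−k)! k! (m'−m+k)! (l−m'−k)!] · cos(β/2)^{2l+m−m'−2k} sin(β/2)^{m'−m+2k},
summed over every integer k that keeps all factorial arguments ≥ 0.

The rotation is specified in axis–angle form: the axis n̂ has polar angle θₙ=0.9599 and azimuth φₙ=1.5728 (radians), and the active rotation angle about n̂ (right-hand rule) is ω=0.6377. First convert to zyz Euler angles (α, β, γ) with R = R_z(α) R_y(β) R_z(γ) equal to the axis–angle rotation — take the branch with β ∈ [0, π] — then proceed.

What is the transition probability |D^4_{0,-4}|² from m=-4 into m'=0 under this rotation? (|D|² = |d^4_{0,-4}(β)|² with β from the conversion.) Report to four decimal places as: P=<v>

P=0.0010

Axis–angle → zyz. n̂ = (sinθₙcosφₙ, sinθₙsinφₙ, cosθₙ) = (-0.001641, +0.819133, +0.573602), ω = 0.6377.
R = I cosω + sinω [n̂]ₓ + (1−cosω) n̂n̂ᵀ gives
  R = [+0.803468, -0.341758, +0.487485; +0.341229, +0.935336, +0.093319; -0.487855, +0.091365, +0.868130]
β = atan2(√(R₁₃²+R₂₃²), R₃₃) = 0.519374; α = atan2(R₂₃, R₁₃) mod 2π = 0.189142; γ = atan2(R₃₂, −R₃₁) mod 2π = 0.185135
Split into d^4_{0,-4}(β=0.5194) × two z-phases.
Half-angle: c=0.966470, s=0.256778. N=√(24·24·1·40320)=4819.161753
The bounds max(0,m−m')=0 and min(l+m,l−m')=0 give 1 term
  k=0: (−1)^4·4819.1618/(576)·0.9665^4·0.2568^4 = +0.031735
d^4_{0,-4}(0.5194) = +0.031735
|D^4_{0,-4}|² = |d^4_{0,-4}(β)|² = (+0.031735)² = 0.001007 (the z-rotation phases have unit modulus)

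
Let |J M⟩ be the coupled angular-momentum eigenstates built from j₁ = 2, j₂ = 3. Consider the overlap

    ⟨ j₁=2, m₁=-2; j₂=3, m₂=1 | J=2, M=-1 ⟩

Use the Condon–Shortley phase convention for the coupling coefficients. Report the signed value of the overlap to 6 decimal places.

−√(3/14) ≈ -0.462910

j₁+j₂−J=3  J+j₁−j₂=1  J−j₁+j₂=3  j₁+j₂+J+1=8
(j₁±m₁, j₂±m₂, J±M) = (0,4,4,2,1,3)
P² = 216/7
sum k=3..3:
  [3] −1/12 = -1/12
S = -1/12
C² = P²·S² = 3/14 ; C = -0.462910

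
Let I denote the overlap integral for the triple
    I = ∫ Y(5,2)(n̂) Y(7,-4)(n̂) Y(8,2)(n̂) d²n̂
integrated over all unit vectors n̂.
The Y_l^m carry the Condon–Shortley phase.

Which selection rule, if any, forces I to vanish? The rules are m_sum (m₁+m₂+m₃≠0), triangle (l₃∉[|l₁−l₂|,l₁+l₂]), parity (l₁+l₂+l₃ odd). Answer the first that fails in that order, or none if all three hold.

none

Σmᵢ = 0  ✓
l₃∈[|l₁−l₂|,l₁+l₂]=[2,12], have l₃=8  ✓
Σlᵢ = 20 ⇒ even  ✓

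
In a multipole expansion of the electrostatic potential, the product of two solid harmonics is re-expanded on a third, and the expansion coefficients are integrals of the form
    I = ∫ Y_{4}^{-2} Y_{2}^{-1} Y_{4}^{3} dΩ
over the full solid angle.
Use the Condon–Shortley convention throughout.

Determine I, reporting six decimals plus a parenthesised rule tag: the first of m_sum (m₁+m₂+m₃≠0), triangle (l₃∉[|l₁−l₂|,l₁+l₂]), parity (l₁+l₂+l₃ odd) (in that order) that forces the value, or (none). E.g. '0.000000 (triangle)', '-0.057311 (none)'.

Rules hold: Σm=0, L=10 even, 2≤4≤6.
N = 9·5·9 = 405
Δ = 2!·6!·2!/11! = 1/13860
Racah Σ t=0..2: t=0:+1/192 t=1:−1/36 t=2:+1/192 = -5/288
⇒ 3j(4 2 4; 0 0 0)² = 20/693, sgn -1
Racah Σ t=0..1: t=0:+1/1440 t=1:−1/240 = -1/288
⇒ 3j(4 2 4; -2 -1 3)² = 5/132, sgn +1
4πI² = N·(3j₀)²·(3jₘ)² = 375/847
I = -1·√(0.442739/4π) = -0.18770204
No selection rule forces the value: the integral is nonzero (none).

-0.187702 (none)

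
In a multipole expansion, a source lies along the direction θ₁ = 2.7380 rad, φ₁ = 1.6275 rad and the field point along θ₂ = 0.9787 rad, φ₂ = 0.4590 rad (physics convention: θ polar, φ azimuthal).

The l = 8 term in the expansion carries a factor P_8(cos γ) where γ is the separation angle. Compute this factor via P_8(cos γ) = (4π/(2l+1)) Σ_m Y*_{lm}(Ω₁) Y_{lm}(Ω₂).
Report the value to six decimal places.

Expand P_8 via completeness: Σ_{m} conj(Y_{8,m}) at Ω₁ times Y_{8,m} at Ω₂ —
  [-8]  conj(Y_{8,-8})(Ω₁) = +0.000262+0.000128i ; Y_{8,-8}(Ω₂) = -0.099920+0.058599i ; Δ = -0.000034+0.000003i
  [-7]  conj(Y_{8,-7})(Ω₁) = -0.001056+0.002520i ; Y_{8,-7}(Ω₂) = -0.310848+0.022235i ; Δ = +0.000272-0.000807i
  [-6]  conj(Y_{8,-6})(Ω₁) = -0.015214-0.005386i ; Y_{8,-6}(Ω₂) = -0.417707-0.170526i ; Δ = +0.005437+0.004844i
  [-5]  conj(Y_{8,-5})(Ω₁) = +0.018930-0.064970i ; Y_{8,-5}(Ω₂) = -0.197775-0.223592i ; Δ = -0.018271+0.008617i
  [-4]  conj(Y_{8,-4})(Ω₁) = +0.199995+0.046156i ; Y_{8,-4}(Ω₂) = +0.033301+0.122609i ; Δ = +0.001001+0.026058i
  [-3]  conj(Y_{8,-3})(Ω₁) = -0.073373+0.427153i ; Y_{8,-3}(Ω₂) = -0.070516+0.359300i ; Δ = -0.148302-0.056484i
  [-2]  conj(Y_{8,-2})(Ω₁) = -0.550315-0.062679i ; Y_{8,-2}(Ω₂) = -0.036898+0.048257i ; Δ = +0.023330-0.024244i
  [-1]  conj(Y_{8,-1})(Ω₁) = +0.011292-0.198931i ; Y_{8,-1}(Ω₂) = +0.301227-0.148868i ; Δ = -0.026213-0.061605i
  [+0]  conj(Y_{8,0})(Ω₁) = -0.436149-0.000000i ; Y_{8,0}(Ω₂) = +0.113165+0.000000i ; Δ = -0.049357-0.000000i
  [+1]  conj(Y_{8,1})(Ω₁) = -0.011292-0.198931i ; Y_{8,1}(Ω₂) = -0.301227-0.148868i ; Δ = -0.026213+0.061605i
  [+2]  conj(Y_{8,2})(Ω₁) = -0.550315+0.062679i ; Y_{8,2}(Ω₂) = -0.036898-0.048257i ; Δ = +0.023330+0.024244i
  [+3]  conj(Y_{8,3})(Ω₁) = +0.073373+0.427153i ; Y_{8,3}(Ω₂) = +0.070516+0.359300i ; Δ = -0.148302+0.056484i
  [+4]  conj(Y_{8,4})(Ω₁) = +0.199995-0.046156i ; Y_{8,4}(Ω₂) = +0.033301-0.122609i ; Δ = +0.001001-0.026058i
  [+5]  conj(Y_{8,5})(Ω₁) = -0.018930-0.064970i ; Y_{8,5}(Ω₂) = +0.197775-0.223592i ; Δ = -0.018271-0.008617i
  [+6]  conj(Y_{8,6})(Ω₁) = -0.015214+0.005386i ; Y_{8,6}(Ω₂) = -0.417707+0.170526i ; Δ = +0.005437-0.004844i
  [+7]  conj(Y_{8,7})(Ω₁) = +0.001056+0.002520i ; Y_{8,7}(Ω₂) = +0.310848+0.022235i ; Δ = +0.000272+0.000807i
  [+8]  conj(Y_{8,8})(Ω₁) = +0.000262-0.000128i ; Y_{8,8}(Ω₂) = -0.099920-0.058599i ; Δ = -0.000034-0.000003i
Accumulated sum -0.374915+0.000000i; after 4π/(2l+1) scaling, -0.277137+0.000000i ⇒ P_8 = -0.277137

-0.277137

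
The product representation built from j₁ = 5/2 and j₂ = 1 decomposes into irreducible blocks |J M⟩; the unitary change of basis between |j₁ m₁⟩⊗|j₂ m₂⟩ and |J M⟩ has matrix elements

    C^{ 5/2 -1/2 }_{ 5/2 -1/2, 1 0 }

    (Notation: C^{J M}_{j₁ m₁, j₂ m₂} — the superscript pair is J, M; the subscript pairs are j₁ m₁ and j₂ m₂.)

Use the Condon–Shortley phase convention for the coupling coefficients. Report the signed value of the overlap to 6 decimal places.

−√(1/35) ≈ -0.169031

triangle: 1!*4!*1!/7! = 24/5040
(j±m)!: 2!*3!*1!*1!*2!*3! = 144
prefactor² = (2J+1)*Δ*N² = 144/35
  k=0: +1/(0!*1!*3!*1!*1!*0!) = 1/6
  k=1: −1/(1!*0!*2!*0!*2!*1!) = -1/4
Σ = -1/12  ⇒  CG² = 144/35*(-1/12)² = 1/35
CG = −√(1/35) = -0.169031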